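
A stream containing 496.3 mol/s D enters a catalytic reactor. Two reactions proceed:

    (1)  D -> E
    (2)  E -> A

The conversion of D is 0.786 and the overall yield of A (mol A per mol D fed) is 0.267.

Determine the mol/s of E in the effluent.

Conversion of D: D consumed = 1ξ₁ = 0.786 × 496.3 → ξ₁ = 390.1 mol/s.
Yield of A: 1ξ₂ / 496.3 = 0.267 → ξ₂ = 132.5 mol/s.
Outlet amounts (n = n₀ + Σ ν·ξ):
  D: 496.3 − 1(390.1) = 106.2
  E: 0 + 1(390.1) − 1(132.5) = 257.6
  A: 0 + 1(132.5) = 132.5

258 mol/s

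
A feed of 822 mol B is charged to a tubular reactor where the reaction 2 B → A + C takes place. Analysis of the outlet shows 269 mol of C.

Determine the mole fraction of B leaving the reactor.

0.345

For C: n = n₀ + 1ξ → 269 = 0 + 1ξ, giving ξ = 269 mol.
Outlet amounts (n = n₀ + ν ξ):
  B: 822 − 2(269) = 284
  A: 0 + 1(269) = 269
  C: 0 + 1(269) = 269
Total out = 822 mol; y_B = 284 / 822 = 0.3455.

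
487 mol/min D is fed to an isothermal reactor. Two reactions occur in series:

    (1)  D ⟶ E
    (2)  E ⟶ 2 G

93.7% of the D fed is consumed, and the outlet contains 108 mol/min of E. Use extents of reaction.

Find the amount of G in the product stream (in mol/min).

Conversion of D: D consumed = 1ξ₁ = 0.937 × 487 → ξ₁ = 456.3 mol/min.
E balance: n_E = 0 + 1ξ₁ − 1ξ₂ = 108 → ξ₂ = (1·456.3 − 108)/1 = 348.3 mol/min.
Outlet amounts (n = n₀ + Σ ν·ξ):
  D: 487 − 1(456.3) = 30.68
  E: 0 + 1(456.3) − 1(348.3) = 108
  G: 0 + 2(348.3) = 696.6

697 mol/min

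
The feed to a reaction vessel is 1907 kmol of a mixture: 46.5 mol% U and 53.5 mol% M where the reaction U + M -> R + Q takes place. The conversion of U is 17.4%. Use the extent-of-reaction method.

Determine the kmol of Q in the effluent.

154 kmol

U reacted = 0.174 × 886.8 = 154.3 kmol; ν_U = −1, so ξ = 154.3/1 = 154.3 kmol.
Outlet amounts (n = n₀ + ν ξ):
  U: 886.8 − 1(154.3) = 732.5
  M: 1020 − 1(154.3) = 865.9
  R: 0 + 1(154.3) = 154.3
  Q: 0 + 1(154.3) = 154.3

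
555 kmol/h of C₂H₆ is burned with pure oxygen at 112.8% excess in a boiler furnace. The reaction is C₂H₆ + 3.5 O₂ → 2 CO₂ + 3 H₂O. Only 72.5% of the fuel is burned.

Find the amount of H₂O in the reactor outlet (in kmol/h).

Stoichiometric O₂ = 3.5 × 555 = 1942 kmol/h; O₂ fed = 1942 × 2.128 = 4134 kmol/h.
Fuel reacted = 0.725 × 555 → ξ = 402.4 kmol/h.
Outlet (n = n₀ + ν ξ):
  C₂H₆: 555 − 1(402.4) = 152.6
  O₂: 4134 − 3.5(402.4) = 2725
  CO₂: 0 + 2(402.4) = 804.8
  H₂O: 0 + 3(402.4) = 1207

1210 kmol/h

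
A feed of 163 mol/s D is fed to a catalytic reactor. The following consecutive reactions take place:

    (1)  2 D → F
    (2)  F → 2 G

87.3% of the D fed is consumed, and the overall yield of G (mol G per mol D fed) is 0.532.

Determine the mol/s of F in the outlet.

27.8 mol/s

Conversion of D: D consumed = 2ξ₁ = 0.873 × 163 → ξ₁ = 71.15 mol/s.
Yield of G: 2ξ₂ / 163 = 0.532 → ξ₂ = 43.36 mol/s.
Outlet amounts (n = n₀ + Σ ν·ξ):
  D: 163 − 2(71.15) = 20.7
  F: 0 + 1(71.15) − 1(43.36) = 27.79
  G: 0 + 2(43.36) = 86.72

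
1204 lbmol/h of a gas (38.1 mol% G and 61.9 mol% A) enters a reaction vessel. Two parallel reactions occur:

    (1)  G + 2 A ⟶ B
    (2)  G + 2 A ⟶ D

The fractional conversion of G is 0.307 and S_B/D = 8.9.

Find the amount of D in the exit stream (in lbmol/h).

Conversion of G: G consumed = 0.307 × 458.7 = 140.8 lbmol/h = 1ξ₁ + 1ξ₂.
Selectivity: 1ξ₁ / (1ξ₂) = 8.9 → ξ₁ = 8.9 ξ₂.
Substitute: (1·8.9 + 1) ξ₂ = 140.8 → ξ₂ = 14.23 lbmol/h, ξ₁ = 126.6 lbmol/h.
Outlet amounts (n = n₀ + Σ ν·ξ):
  G: 458.7 − 1(126.6) − 1(14.23) = 317.9
  A: 745.3 − 2(126.6) − 2(14.23) = 463.6
  B: 0 + 1(126.6) = 126.6
  D: 0 + 1(14.23) = 14.23

14.2 lbmol/h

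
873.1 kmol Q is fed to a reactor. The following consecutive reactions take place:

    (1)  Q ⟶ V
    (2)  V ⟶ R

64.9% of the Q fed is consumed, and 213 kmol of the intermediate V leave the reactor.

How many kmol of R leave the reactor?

354 kmol

Conversion of Q: Q consumed = 1ξ₁ = 0.649 × 873.1 → ξ₁ = 566.6 kmol.
V balance: n_V = 0 + 1ξ₁ − 1ξ₂ = 213 → ξ₂ = (1·566.6 − 213)/1 = 353.6 kmol.
Outlet amounts (n = n₀ + Σ ν·ξ):
  Q: 873.1 − 1(566.6) = 306.5
  V: 0 + 1(566.6) − 1(353.6) = 213
  R: 0 + 1(353.6) = 353.6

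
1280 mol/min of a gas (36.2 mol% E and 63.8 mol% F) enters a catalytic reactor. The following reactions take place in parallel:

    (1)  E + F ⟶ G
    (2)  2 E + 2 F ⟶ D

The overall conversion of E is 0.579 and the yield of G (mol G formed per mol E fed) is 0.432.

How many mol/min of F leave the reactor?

548 mol/min

Yield of G: 1ξ₁ / 463.4 = 0.432 → ξ₁ = 200.2 mol/min.
Conversion of E: 1ξ₁ + 2ξ₂ = 0.579 × 463.4 = 268.3 → ξ₂ = 34.06 mol/min.
Outlet amounts (n = n₀ + Σ ν·ξ):
  E: 463.4 − 1(200.2) − 2(34.06) = 195.1
  F: 816.6 − 1(200.2) − 2(34.06) = 548.4
  G: 0 + 1(200.2) = 200.2
  D: 0 + 1(34.06) = 34.06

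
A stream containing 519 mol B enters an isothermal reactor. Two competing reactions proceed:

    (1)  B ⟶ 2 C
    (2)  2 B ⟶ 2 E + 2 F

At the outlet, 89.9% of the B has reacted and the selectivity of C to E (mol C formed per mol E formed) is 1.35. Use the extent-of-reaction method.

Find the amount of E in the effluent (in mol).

279 mol

Conversion of B: B consumed = 0.899 × 519 = 466.6 mol = 1ξ₁ + 2ξ₂.
Selectivity: 2ξ₁ / (2ξ₂) = 1.35 → ξ₁ = 1.35 ξ₂.
Substitute: (1·1.35 + 2) ξ₂ = 466.6 → ξ₂ = 139.3 mol, ξ₁ = 188 mol.
Outlet amounts (n = n₀ + Σ ν·ξ):
  B: 519 − 1(188) − 2(139.3) = 52.42
  C: 0 + 2(188) = 376.1
  E: 0 + 2(139.3) = 278.6
  F: 0 + 2(139.3) = 278.6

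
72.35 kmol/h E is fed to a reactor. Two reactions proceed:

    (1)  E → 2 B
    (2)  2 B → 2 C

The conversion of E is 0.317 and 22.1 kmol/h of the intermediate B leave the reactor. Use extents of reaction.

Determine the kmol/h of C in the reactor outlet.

Conversion of E: E consumed = 1ξ₁ = 0.317 × 72.35 → ξ₁ = 22.93 kmol/h.
B balance: n_B = 0 + 2ξ₁ − 2ξ₂ = 22.1 → ξ₂ = (2·22.93 − 22.1)/2 = 11.88 kmol/h.
Outlet amounts (n = n₀ + Σ ν·ξ):
  E: 72.35 − 1(22.93) = 49.42
  B: 0 + 2(22.93) − 2(11.88) = 22.1
  C: 0 + 2(11.88) = 23.77

23.8 kmol/h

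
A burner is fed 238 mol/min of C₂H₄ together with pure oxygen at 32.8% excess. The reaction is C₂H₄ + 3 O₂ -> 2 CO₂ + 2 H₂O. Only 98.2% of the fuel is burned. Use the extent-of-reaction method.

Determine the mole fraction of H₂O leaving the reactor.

0.394

Stoichiometric O₂ = 3 × 238 = 714 mol/min; O₂ fed = 714 × 1.328 = 948.2 mol/min.
Fuel reacted = 0.982 × 238 → ξ = 233.7 mol/min.
Outlet (n = n₀ + ν ξ):
  C₂H₄: 238 − 1(233.7) = 4.284
  O₂: 948.2 − 3(233.7) = 247
  CO₂: 0 + 2(233.7) = 467.4
  H₂O: 0 + 2(233.7) = 467.4
Total out = 1186 mol/min; y_H₂O = 467.4 / 1186 = 0.3941.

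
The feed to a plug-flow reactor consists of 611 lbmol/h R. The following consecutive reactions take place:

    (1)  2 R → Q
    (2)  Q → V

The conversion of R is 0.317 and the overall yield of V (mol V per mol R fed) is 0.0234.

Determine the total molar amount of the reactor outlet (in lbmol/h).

514 lbmol/h

Conversion of R: R consumed = 2ξ₁ = 0.317 × 611 → ξ₁ = 96.84 lbmol/h.
Yield of V: 1ξ₂ / 611 = 0.0234 → ξ₂ = 14.3 lbmol/h.
Outlet amounts (n = n₀ + Σ ν·ξ):
  R: 611 − 2(96.84) = 417.3
  Q: 0 + 1(96.84) − 1(14.3) = 82.55
  V: 0 + 1(14.3) = 14.3
Total out = 417.3 + 82.55 + 14.3 = 514.2 lbmol/h.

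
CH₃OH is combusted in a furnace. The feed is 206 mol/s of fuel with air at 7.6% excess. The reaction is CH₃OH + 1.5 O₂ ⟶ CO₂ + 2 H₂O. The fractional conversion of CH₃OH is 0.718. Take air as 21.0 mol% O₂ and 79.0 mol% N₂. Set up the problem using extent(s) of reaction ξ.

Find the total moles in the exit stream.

1860 mol/s

Stoichiometric O₂ = 1.5 × 206 = 309 mol/s; O₂ fed = 309 × 1.076 = 332.5 mol/s.
N₂ fed = 332.5 × 79/21 = 1251 mol/s.
Fuel reacted = 0.718 × 206 → ξ = 147.9 mol/s.
Outlet (n = n₀ + ν ξ):
  CH₃OH: 206 − 1(147.9) = 58.09
  O₂: 332.5 − 1.5(147.9) = 110.6
  N₂: 1251 (inert)
  CO₂: 0 + 1(147.9) = 147.9
  H₂O: 0 + 2(147.9) = 295.8
Total out = 58.09 + 110.6 + 1251 + 147.9 + 295.8 = 1863 mol/s.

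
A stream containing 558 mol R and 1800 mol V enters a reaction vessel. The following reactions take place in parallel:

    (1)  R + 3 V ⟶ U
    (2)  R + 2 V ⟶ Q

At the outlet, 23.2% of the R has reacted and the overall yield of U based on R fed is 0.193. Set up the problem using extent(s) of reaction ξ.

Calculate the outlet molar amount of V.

Yield of U: 1ξ₁ / 558 = 0.193 → ξ₁ = 107.7 mol.
Conversion of R: 1ξ₁ + 1ξ₂ = 0.232 × 558 = 129.5 → ξ₂ = 21.76 mol.
Outlet amounts (n = n₀ + Σ ν·ξ):
  R: 558 − 1(107.7) − 1(21.76) = 428.5
  V: 1800 − 3(107.7) − 2(21.76) = 1433
  U: 0 + 1(107.7) = 107.7
  Q: 0 + 1(21.76) = 21.76

1430 mol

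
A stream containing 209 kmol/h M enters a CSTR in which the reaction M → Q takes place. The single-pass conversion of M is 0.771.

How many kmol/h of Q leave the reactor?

161 kmol/h

M reacted = 0.771 × 209 = 161.1 kmol/h; ν_M = −1, so ξ = 161.1/1 = 161.1 kmol/h.
Outlet amounts (n = n₀ + ν ξ):
  M: 209 − 1(161.1) = 47.86
  Q: 0 + 1(161.1) = 161.1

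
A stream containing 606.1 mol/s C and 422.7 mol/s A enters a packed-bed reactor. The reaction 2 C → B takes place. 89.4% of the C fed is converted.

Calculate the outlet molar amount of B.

271 mol/s

C reacted = 0.894 × 606.1 = 541.9 mol/s; ν_C = −2, so ξ = 541.9/2 = 270.9 mol/s.
Outlet amounts (n = n₀ + ν ξ):
  C: 606.1 − 2(270.9) = 64.25
  B: 0 + 1(270.9) = 270.9
  A: 422.7 (inert)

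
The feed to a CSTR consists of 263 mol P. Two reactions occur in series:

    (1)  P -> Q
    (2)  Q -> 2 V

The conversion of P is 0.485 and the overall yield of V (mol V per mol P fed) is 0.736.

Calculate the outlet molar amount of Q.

Conversion of P: P consumed = 1ξ₁ = 0.485 × 263 → ξ₁ = 127.6 mol.
Yield of V: 2ξ₂ / 263 = 0.736 → ξ₂ = 96.78 mol.
Outlet amounts (n = n₀ + Σ ν·ξ):
  P: 263 − 1(127.6) = 135.4
  Q: 0 + 1(127.6) − 1(96.78) = 30.77
  V: 0 + 2(96.78) = 193.6

30.8 mol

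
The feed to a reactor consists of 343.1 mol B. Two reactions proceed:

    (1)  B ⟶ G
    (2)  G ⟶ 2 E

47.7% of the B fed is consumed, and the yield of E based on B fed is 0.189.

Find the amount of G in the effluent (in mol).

131 mol

Conversion of B: B consumed = 1ξ₁ = 0.477 × 343.1 → ξ₁ = 163.7 mol.
Yield of E: 2ξ₂ / 343.1 = 0.189 → ξ₂ = 32.42 mol.
Outlet amounts (n = n₀ + Σ ν·ξ):
  B: 343.1 − 1(163.7) = 179.4
  G: 0 + 1(163.7) − 1(32.42) = 131.2
  E: 0 + 2(32.42) = 64.85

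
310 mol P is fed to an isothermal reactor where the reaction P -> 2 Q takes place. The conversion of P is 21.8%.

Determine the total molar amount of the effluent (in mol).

P reacted = 0.218 × 310 = 67.58 mol; ν_P = −1, so ξ = 67.58/1 = 67.58 mol.
Outlet amounts (n = n₀ + ν ξ):
  P: 310 − 1(67.58) = 242.4
  Q: 0 + 2(67.58) = 135.2
Total out = 242.4 + 135.2 = 377.6 mol.

378 mol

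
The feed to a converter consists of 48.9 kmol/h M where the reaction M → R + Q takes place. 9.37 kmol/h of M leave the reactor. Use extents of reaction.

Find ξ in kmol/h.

ξ = 39.5 kmol/h

For M: n = n₀ − 1ξ → 9.37 = 48.9 − 1ξ, giving ξ = 39.53 kmol/h.
Outlet amounts (n = n₀ + ν ξ):
  M: 48.9 − 1(39.53) = 9.37
  R: 0 + 1(39.53) = 39.53
  Q: 0 + 1(39.53) = 39.53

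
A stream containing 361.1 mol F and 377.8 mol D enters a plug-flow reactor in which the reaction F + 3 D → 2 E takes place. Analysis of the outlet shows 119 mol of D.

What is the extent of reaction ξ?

ξ = 86.3 mol

For D: n = n₀ − 3ξ → 119 = 377.8 − 3ξ, giving ξ = 86.27 mol.
Outlet amounts (n = n₀ + ν ξ):
  F: 361.1 − 1(86.27) = 274.8
  D: 377.8 − 3(86.27) = 119
  E: 0 + 2(86.27) = 172.5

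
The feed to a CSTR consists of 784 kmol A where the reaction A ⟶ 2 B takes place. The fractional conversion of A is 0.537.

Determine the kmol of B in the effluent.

842 kmol

A reacted = 0.537 × 784 = 421 kmol; ν_A = −1, so ξ = 421/1 = 421 kmol.
Outlet amounts (n = n₀ + ν ξ):
  A: 784 − 1(421) = 363
  B: 0 + 2(421) = 842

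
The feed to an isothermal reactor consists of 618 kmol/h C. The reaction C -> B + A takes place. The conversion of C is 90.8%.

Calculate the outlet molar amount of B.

C reacted = 0.908 × 618 = 561.1 kmol/h; ν_C = −1, so ξ = 561.1/1 = 561.1 kmol/h.
Outlet amounts (n = n₀ + ν ξ):
  C: 618 − 1(561.1) = 56.86
  B: 0 + 1(561.1) = 561.1
  A: 0 + 1(561.1) = 561.1

561 kmol/h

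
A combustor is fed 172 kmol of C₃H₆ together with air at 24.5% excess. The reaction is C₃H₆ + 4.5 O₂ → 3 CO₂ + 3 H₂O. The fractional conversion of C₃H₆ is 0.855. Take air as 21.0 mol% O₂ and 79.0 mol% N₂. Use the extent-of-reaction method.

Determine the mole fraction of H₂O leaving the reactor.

Stoichiometric O₂ = 4.5 × 172 = 774 kmol; O₂ fed = 774 × 1.245 = 963.6 kmol.
N₂ fed = 963.6 × 79/21 = 3625 kmol.
Fuel reacted = 0.855 × 172 → ξ = 147.1 kmol.
Outlet (n = n₀ + ν ξ):
  C₃H₆: 172 − 1(147.1) = 24.94
  O₂: 963.6 − 4.5(147.1) = 301.9
  N₂: 3625 (inert)
  CO₂: 0 + 3(147.1) = 441.2
  H₂O: 0 + 3(147.1) = 441.2
Total out = 4834 kmol; y_H₂O = 441.2 / 4834 = 0.09126.

0.0913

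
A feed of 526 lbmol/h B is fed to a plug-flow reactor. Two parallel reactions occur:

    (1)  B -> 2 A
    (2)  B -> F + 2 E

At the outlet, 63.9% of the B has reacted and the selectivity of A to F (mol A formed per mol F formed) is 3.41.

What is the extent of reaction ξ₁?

Conversion of B: B consumed = 0.639 × 526 = 336.1 lbmol/h = 1ξ₁ + 1ξ₂.
Selectivity: 2ξ₁ / (1ξ₂) = 3.41 → ξ₁ = 1.705 ξ₂.
Substitute: (1·1.705 + 1) ξ₂ = 336.1 → ξ₂ = 124.3 lbmol/h, ξ₁ = 211.9 lbmol/h.
Outlet amounts (n = n₀ + Σ ν·ξ):
  B: 526 − 1(211.9) − 1(124.3) = 189.9
  A: 0 + 2(211.9) = 423.7
  F: 0 + 1(124.3) = 124.3
  E: 0 + 2(124.3) = 248.5

ξ₁ = 212 lbmol/h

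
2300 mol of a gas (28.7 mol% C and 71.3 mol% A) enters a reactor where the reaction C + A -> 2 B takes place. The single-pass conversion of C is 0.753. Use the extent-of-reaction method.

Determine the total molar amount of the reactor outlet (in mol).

2300 mol

C reacted = 0.753 × 660.1 = 497.1 mol; ν_C = −1, so ξ = 497.1/1 = 497.1 mol.
Outlet amounts (n = n₀ + ν ξ):
  C: 660.1 − 1(497.1) = 163
  A: 1640 − 1(497.1) = 1143
  B: 0 + 2(497.1) = 994.1
Total out = 163 + 1143 + 994.1 = 2300 mol.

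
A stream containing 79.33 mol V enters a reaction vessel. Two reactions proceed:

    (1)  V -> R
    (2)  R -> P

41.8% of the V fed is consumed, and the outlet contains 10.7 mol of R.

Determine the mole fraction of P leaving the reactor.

0.283

Conversion of V: V consumed = 1ξ₁ = 0.418 × 79.33 → ξ₁ = 33.16 mol.
R balance: n_R = 0 + 1ξ₁ − 1ξ₂ = 10.7 → ξ₂ = (1·33.16 − 10.7)/1 = 22.46 mol.
Outlet amounts (n = n₀ + Σ ν·ξ):
  V: 79.33 − 1(33.16) = 46.17
  R: 0 + 1(33.16) − 1(22.46) = 10.7
  P: 0 + 1(22.46) = 22.46
Total out = 79.33 mol; y_P = 22.46 / 79.33 = 0.2831.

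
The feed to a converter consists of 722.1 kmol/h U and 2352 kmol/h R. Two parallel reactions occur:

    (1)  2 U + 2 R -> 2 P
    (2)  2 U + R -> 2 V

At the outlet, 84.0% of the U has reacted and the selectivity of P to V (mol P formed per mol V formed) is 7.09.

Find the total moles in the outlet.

2510 kmol/h

Conversion of U: U consumed = 0.84 × 722.1 = 606.6 kmol/h = 2ξ₁ + 2ξ₂.
Selectivity: 2ξ₁ / (2ξ₂) = 7.09 → ξ₁ = 7.09 ξ₂.
Substitute: (2·7.09 + 2) ξ₂ = 606.6 → ξ₂ = 37.49 kmol/h, ξ₁ = 265.8 kmol/h.
Outlet amounts (n = n₀ + Σ ν·ξ):
  U: 722.1 − 2(265.8) − 2(37.49) = 115.5
  R: 2352 − 2(265.8) − 1(37.49) = 1783
  P: 0 + 2(265.8) = 531.6
  V: 0 + 2(37.49) = 74.98
Total out = 115.5 + 1783 + 531.6 + 74.98 = 2505 kmol/h.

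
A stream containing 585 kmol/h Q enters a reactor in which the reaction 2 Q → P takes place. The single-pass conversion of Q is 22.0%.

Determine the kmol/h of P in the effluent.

Q reacted = 0.22 × 585 = 128.7 kmol/h; ν_Q = −2, so ξ = 128.7/2 = 64.35 kmol/h.
Outlet amounts (n = n₀ + ν ξ):
  Q: 585 − 2(64.35) = 456.3
  P: 0 + 1(64.35) = 64.35

64.3 kmol/h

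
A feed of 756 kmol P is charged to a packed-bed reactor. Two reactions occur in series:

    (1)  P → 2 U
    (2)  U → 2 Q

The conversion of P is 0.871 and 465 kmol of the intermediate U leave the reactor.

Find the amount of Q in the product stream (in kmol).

1700 kmol

Conversion of P: P consumed = 1ξ₁ = 0.871 × 756 → ξ₁ = 658.5 kmol.
U balance: n_U = 0 + 2ξ₁ − 1ξ₂ = 465 → ξ₂ = (2·658.5 − 465)/1 = 852 kmol.
Outlet amounts (n = n₀ + Σ ν·ξ):
  P: 756 − 1(658.5) = 97.52
  U: 0 + 2(658.5) − 1(852) = 465
  Q: 0 + 2(852) = 1704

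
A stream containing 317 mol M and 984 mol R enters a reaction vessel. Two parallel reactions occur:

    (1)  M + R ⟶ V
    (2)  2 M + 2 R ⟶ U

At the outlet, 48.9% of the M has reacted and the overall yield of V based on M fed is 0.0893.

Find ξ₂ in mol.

Yield of V: 1ξ₁ / 317 = 0.0893 → ξ₁ = 28.31 mol.
Conversion of M: 1ξ₁ + 2ξ₂ = 0.489 × 317 = 155 → ξ₂ = 63.35 mol.
Outlet amounts (n = n₀ + Σ ν·ξ):
  M: 317 − 1(28.31) − 2(63.35) = 162
  R: 984 − 1(28.31) − 2(63.35) = 829
  V: 0 + 1(28.31) = 28.31
  U: 0 + 1(63.35) = 63.35

ξ₂ = 63.4 mol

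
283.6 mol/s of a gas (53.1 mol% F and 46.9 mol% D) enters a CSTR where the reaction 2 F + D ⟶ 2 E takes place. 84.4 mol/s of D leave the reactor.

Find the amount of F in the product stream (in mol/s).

For D: n = n₀ − 1ξ → 84.4 = 133 − 1ξ, giving ξ = 48.61 mol/s.
Outlet amounts (n = n₀ + ν ξ):
  F: 150.6 − 2(48.61) = 53.37
  D: 133 − 1(48.61) = 84.4
  E: 0 + 2(48.61) = 97.22

53.4 mol/s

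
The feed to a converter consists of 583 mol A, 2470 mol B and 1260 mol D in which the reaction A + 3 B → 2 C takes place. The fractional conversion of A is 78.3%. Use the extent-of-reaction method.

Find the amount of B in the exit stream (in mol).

1100 mol

A reacted = 0.783 × 583 = 456.5 mol; ν_A = −1, so ξ = 456.5/1 = 456.5 mol.
Outlet amounts (n = n₀ + ν ξ):
  A: 583 − 1(456.5) = 126.5
  B: 2470 − 3(456.5) = 1101
  C: 0 + 2(456.5) = 913
  D: 1260 (inert)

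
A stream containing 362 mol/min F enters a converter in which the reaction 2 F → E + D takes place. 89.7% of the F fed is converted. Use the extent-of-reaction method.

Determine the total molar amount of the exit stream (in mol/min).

F reacted = 0.897 × 362 = 324.7 mol/min; ν_F = −2, so ξ = 324.7/2 = 162.4 mol/min.
Outlet amounts (n = n₀ + ν ξ):
  F: 362 − 2(162.4) = 37.29
  E: 0 + 1(162.4) = 162.4
  D: 0 + 1(162.4) = 162.4
Total out = 37.29 + 162.4 + 162.4 = 362 mol/min.

362 mol/min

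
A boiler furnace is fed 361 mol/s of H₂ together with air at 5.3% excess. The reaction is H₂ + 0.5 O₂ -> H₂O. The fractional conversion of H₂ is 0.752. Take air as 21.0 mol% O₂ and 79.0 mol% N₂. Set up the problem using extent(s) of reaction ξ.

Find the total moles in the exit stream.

Stoichiometric O₂ = 0.5 × 361 = 180.5 mol/s; O₂ fed = 180.5 × 1.053 = 190.1 mol/s.
N₂ fed = 190.1 × 79/21 = 715 mol/s.
Fuel reacted = 0.752 × 361 → ξ = 271.5 mol/s.
Outlet (n = n₀ + ν ξ):
  H₂: 361 − 1(271.5) = 89.53
  O₂: 190.1 − 0.5(271.5) = 54.33
  N₂: 715 (inert)
  H₂O: 0 + 1(271.5) = 271.5
Total out = 89.53 + 54.33 + 715 + 271.5 = 1130 mol/s.

1130 mol/s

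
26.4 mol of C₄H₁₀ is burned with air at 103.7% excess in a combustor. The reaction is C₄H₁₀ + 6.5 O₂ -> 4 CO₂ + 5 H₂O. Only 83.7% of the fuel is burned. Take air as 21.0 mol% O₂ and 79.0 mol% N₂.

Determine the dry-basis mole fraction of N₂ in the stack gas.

0.815

Stoichiometric O₂ = 6.5 × 26.4 = 171.6 mol; O₂ fed = 171.6 × 2.037 = 349.5 mol.
N₂ fed = 349.5 × 79/21 = 1315 mol.
Fuel reacted = 0.837 × 26.4 → ξ = 22.1 mol.
Outlet (n = n₀ + ν ξ):
  C₄H₁₀: 26.4 − 1(22.1) = 4.303
  O₂: 349.5 − 6.5(22.1) = 205.9
  N₂: 1315 (inert)
  CO₂: 0 + 4(22.1) = 88.39
  H₂O: 0 + 5(22.1) = 110.5
Dry total = 1614 mol; y_N₂ (dry) = 1315 / 1614 = 0.8149.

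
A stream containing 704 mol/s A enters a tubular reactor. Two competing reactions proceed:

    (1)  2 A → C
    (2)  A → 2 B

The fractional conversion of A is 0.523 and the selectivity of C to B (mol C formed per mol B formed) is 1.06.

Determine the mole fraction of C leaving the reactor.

Conversion of A: A consumed = 0.523 × 704 = 368.2 mol/s = 2ξ₁ + 1ξ₂.
Selectivity: 1ξ₁ / (2ξ₂) = 1.06 → ξ₁ = 2.12 ξ₂.
Substitute: (2·2.12 + 1) ξ₂ = 368.2 → ξ₂ = 70.27 mol/s, ξ₁ = 149 mol/s.
Outlet amounts (n = n₀ + Σ ν·ξ):
  A: 704 − 2(149) − 1(70.27) = 335.8
  C: 0 + 1(149) = 149
  B: 0 + 2(70.27) = 140.5
Total out = 625.3 mol/s; y_C = 149 / 625.3 = 0.2382.

0.238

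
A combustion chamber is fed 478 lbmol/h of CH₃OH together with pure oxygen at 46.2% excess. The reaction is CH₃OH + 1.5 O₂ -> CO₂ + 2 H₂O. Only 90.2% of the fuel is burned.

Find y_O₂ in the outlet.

0.231

Stoichiometric O₂ = 1.5 × 478 = 717 lbmol/h; O₂ fed = 717 × 1.462 = 1048 lbmol/h.
Fuel reacted = 0.902 × 478 → ξ = 431.2 lbmol/h.
Outlet (n = n₀ + ν ξ):
  CH₃OH: 478 − 1(431.2) = 46.84
  O₂: 1048 − 1.5(431.2) = 401.5
  CO₂: 0 + 1(431.2) = 431.2
  H₂O: 0 + 2(431.2) = 862.3
Total out = 1742 lbmol/h; y_O₂ = 401.5 / 1742 = 0.2305.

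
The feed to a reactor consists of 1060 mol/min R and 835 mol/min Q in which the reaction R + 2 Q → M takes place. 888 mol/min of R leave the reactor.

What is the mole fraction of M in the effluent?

0.111

For R: n = n₀ − 1ξ → 888 = 1060 − 1ξ, giving ξ = 172 mol/min.
Outlet amounts (n = n₀ + ν ξ):
  R: 1060 − 1(172) = 888
  Q: 835 − 2(172) = 491
  M: 0 + 1(172) = 172
Total out = 1551 mol/min; y_M = 172 / 1551 = 0.1109.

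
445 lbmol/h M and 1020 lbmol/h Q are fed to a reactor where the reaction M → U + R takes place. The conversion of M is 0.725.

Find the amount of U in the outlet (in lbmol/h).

M reacted = 0.725 × 445 = 322.6 lbmol/h; ν_M = −1, so ξ = 322.6/1 = 322.6 lbmol/h.
Outlet amounts (n = n₀ + ν ξ):
  M: 445 − 1(322.6) = 122.4
  U: 0 + 1(322.6) = 322.6
  R: 0 + 1(322.6) = 322.6
  Q: 1020 (inert)

323 lbmol/h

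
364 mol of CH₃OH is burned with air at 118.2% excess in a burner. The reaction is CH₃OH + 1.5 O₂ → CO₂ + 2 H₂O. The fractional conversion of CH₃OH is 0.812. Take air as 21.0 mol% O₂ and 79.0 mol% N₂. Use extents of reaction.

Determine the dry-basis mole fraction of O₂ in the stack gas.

0.134

Stoichiometric O₂ = 1.5 × 364 = 546 mol; O₂ fed = 546 × 2.182 = 1191 mol.
N₂ fed = 1191 × 79/21 = 4482 mol.
Fuel reacted = 0.812 × 364 → ξ = 295.6 mol.
Outlet (n = n₀ + ν ξ):
  CH₃OH: 364 − 1(295.6) = 68.43
  O₂: 1191 − 1.5(295.6) = 748
  N₂: 4482 (inert)
  CO₂: 0 + 1(295.6) = 295.6
  H₂O: 0 + 2(295.6) = 591.1
Dry total = 5594 mol; y_O₂ (dry) = 748 / 5594 = 0.1337.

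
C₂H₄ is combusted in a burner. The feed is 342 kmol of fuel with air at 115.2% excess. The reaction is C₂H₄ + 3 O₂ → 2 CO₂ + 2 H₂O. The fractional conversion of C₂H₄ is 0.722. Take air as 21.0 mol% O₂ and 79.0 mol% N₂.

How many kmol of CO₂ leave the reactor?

Stoichiometric O₂ = 3 × 342 = 1026 kmol; O₂ fed = 1026 × 2.152 = 2208 kmol.
N₂ fed = 2208 × 79/21 = 8306 kmol.
Fuel reacted = 0.722 × 342 → ξ = 246.9 kmol.
Outlet (n = n₀ + ν ξ):
  C₂H₄: 342 − 1(246.9) = 95.08
  O₂: 2208 − 3(246.9) = 1467
  N₂: 8306 (inert)
  CO₂: 0 + 2(246.9) = 493.8
  H₂O: 0 + 2(246.9) = 493.8

494 kmol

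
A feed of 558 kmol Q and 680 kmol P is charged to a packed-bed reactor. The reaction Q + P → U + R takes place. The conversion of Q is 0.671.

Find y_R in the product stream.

0.302

Q reacted = 0.671 × 558 = 374.4 kmol; ν_Q = −1, so ξ = 374.4/1 = 374.4 kmol.
Outlet amounts (n = n₀ + ν ξ):
  Q: 558 − 1(374.4) = 183.6
  P: 680 − 1(374.4) = 305.6
  U: 0 + 1(374.4) = 374.4
  R: 0 + 1(374.4) = 374.4
Total out = 1238 kmol; y_R = 374.4 / 1238 = 0.3024.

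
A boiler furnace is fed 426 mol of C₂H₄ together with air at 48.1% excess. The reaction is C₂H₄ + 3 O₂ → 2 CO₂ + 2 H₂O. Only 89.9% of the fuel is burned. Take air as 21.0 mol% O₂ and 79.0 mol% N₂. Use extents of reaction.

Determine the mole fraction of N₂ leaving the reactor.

Stoichiometric O₂ = 3 × 426 = 1278 mol; O₂ fed = 1278 × 1.481 = 1893 mol.
N₂ fed = 1893 × 79/21 = 7120 mol.
Fuel reacted = 0.899 × 426 → ξ = 383 mol.
Outlet (n = n₀ + ν ξ):
  C₂H₄: 426 − 1(383) = 43.03
  O₂: 1893 − 3(383) = 743.8
  N₂: 7120 (inert)
  CO₂: 0 + 2(383) = 765.9
  H₂O: 0 + 2(383) = 765.9
Total out = 9439 mol; y_N₂ = 7120 / 9439 = 0.7543.

0.754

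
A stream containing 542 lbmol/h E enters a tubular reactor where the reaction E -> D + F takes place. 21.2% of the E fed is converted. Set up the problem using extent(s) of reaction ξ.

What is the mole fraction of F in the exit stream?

0.175

E reacted = 0.212 × 542 = 114.9 lbmol/h; ν_E = −1, so ξ = 114.9/1 = 114.9 lbmol/h.
Outlet amounts (n = n₀ + ν ξ):
  E: 542 − 1(114.9) = 427.1
  D: 0 + 1(114.9) = 114.9
  F: 0 + 1(114.9) = 114.9
Total out = 656.9 lbmol/h; y_F = 114.9 / 656.9 = 0.1749.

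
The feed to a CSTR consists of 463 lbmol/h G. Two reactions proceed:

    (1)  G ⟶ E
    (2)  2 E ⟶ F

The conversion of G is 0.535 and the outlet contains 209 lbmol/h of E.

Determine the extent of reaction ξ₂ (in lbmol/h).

ξ₂ = 19.4 lbmol/h

Conversion of G: G consumed = 1ξ₁ = 0.535 × 463 → ξ₁ = 247.7 lbmol/h.
E balance: n_E = 0 + 1ξ₁ − 2ξ₂ = 209 → ξ₂ = (1·247.7 − 209)/2 = 19.35 lbmol/h.
Outlet amounts (n = n₀ + Σ ν·ξ):
  G: 463 − 1(247.7) = 215.3
  E: 0 + 1(247.7) − 2(19.35) = 209
  F: 0 + 1(19.35) = 19.35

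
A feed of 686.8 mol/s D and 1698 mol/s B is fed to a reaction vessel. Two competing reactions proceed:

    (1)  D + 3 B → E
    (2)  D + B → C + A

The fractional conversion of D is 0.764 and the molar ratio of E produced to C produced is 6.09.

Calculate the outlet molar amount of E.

Conversion of D: D consumed = 0.764 × 686.8 = 524.7 mol/s = 1ξ₁ + 1ξ₂.
Selectivity: 1ξ₁ / (1ξ₂) = 6.09 → ξ₁ = 6.09 ξ₂.
Substitute: (1·6.09 + 1) ξ₂ = 524.7 → ξ₂ = 74.01 mol/s, ξ₁ = 450.7 mol/s.
Outlet amounts (n = n₀ + Σ ν·ξ):
  D: 686.8 − 1(450.7) − 1(74.01) = 162.1
  B: 1698 − 3(450.7) − 1(74.01) = 271.9
  E: 0 + 1(450.7) = 450.7
  C: 0 + 1(74.01) = 74.01
  A: 0 + 1(74.01) = 74.01

451 mol/s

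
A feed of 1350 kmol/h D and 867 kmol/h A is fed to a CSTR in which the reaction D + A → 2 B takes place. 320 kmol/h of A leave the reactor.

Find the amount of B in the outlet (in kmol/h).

For A: n = n₀ − 1ξ → 320 = 867 − 1ξ, giving ξ = 547 kmol/h.
Outlet amounts (n = n₀ + ν ξ):
  D: 1350 − 1(547) = 803
  A: 867 − 1(547) = 320
  B: 0 + 2(547) = 1094

1090 kmol/h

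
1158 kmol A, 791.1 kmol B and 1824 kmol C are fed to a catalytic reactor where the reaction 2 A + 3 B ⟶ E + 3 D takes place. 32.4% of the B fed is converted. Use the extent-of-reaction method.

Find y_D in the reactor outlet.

0.0695

B reacted = 0.324 × 791.1 = 256.3 kmol; ν_B = −3, so ξ = 256.3/3 = 85.44 kmol.
Outlet amounts (n = n₀ + ν ξ):
  A: 1158 − 2(85.44) = 987.1
  B: 791.1 − 3(85.44) = 534.8
  E: 0 + 1(85.44) = 85.44
  D: 0 + 3(85.44) = 256.3
  C: 1824 (inert)
Total out = 3688 kmol; y_D = 256.3 / 3688 = 0.06951.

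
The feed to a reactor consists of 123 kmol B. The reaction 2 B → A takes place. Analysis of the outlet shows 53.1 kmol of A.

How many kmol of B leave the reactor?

16.8 kmol

For A: n = n₀ + 1ξ → 53.1 = 0 + 1ξ, giving ξ = 53.1 kmol.
Outlet amounts (n = n₀ + ν ξ):
  B: 123 − 2(53.1) = 16.8
  A: 0 + 1(53.1) = 53.1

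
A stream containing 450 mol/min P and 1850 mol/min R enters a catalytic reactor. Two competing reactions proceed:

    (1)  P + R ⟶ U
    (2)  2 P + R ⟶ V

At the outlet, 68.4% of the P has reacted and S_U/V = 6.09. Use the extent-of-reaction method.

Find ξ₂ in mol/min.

Conversion of P: P consumed = 0.684 × 450 = 307.8 mol/min = 1ξ₁ + 2ξ₂.
Selectivity: 1ξ₁ / (1ξ₂) = 6.09 → ξ₁ = 6.09 ξ₂.
Substitute: (1·6.09 + 2) ξ₂ = 307.8 → ξ₂ = 38.05 mol/min, ξ₁ = 231.7 mol/min.
Outlet amounts (n = n₀ + Σ ν·ξ):
  P: 450 − 1(231.7) − 2(38.05) = 142.2
  R: 1850 − 1(231.7) − 1(38.05) = 1580
  U: 0 + 1(231.7) = 231.7
  V: 0 + 1(38.05) = 38.05

ξ₂ = 38 mol/min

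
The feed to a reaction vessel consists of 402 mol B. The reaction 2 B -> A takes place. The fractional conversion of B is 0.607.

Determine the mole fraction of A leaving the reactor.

B reacted = 0.607 × 402 = 244 mol; ν_B = −2, so ξ = 244/2 = 122 mol.
Outlet amounts (n = n₀ + ν ξ):
  B: 402 − 2(122) = 158
  A: 0 + 1(122) = 122
Total out = 280 mol; y_A = 122 / 280 = 0.4358.

0.436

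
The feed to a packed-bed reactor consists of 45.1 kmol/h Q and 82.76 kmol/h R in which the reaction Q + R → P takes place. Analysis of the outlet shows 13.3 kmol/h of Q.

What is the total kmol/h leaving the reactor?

For Q: n = n₀ − 1ξ → 13.3 = 45.1 − 1ξ, giving ξ = 31.8 kmol/h.
Outlet amounts (n = n₀ + ν ξ):
  Q: 45.1 − 1(31.8) = 13.3
  R: 82.76 − 1(31.8) = 50.96
  P: 0 + 1(31.8) = 31.8
Total out = 13.3 + 50.96 + 31.8 = 96.06 kmol/h.

96.1 kmol/h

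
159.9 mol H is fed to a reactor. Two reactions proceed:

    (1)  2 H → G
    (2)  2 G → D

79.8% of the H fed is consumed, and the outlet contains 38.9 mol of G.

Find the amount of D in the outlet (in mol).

Conversion of H: H consumed = 2ξ₁ = 0.798 × 159.9 → ξ₁ = 63.8 mol.
G balance: n_G = 0 + 1ξ₁ − 2ξ₂ = 38.9 → ξ₂ = (1·63.8 − 38.9)/2 = 12.45 mol.
Outlet amounts (n = n₀ + Σ ν·ξ):
  H: 159.9 − 2(63.8) = 32.3
  G: 0 + 1(63.8) − 2(12.45) = 38.9
  D: 0 + 1(12.45) = 12.45

12.5 mol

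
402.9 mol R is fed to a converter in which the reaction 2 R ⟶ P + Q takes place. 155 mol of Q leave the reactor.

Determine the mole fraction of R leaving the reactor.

0.231

For Q: n = n₀ + 1ξ → 155 = 0 + 1ξ, giving ξ = 155 mol.
Outlet amounts (n = n₀ + ν ξ):
  R: 402.9 − 2(155) = 92.9
  P: 0 + 1(155) = 155
  Q: 0 + 1(155) = 155
Total out = 402.9 mol; y_R = 92.9 / 402.9 = 0.2306.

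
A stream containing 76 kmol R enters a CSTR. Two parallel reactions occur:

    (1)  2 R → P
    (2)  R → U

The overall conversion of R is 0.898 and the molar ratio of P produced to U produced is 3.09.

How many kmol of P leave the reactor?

29.4 kmol

Conversion of R: R consumed = 0.898 × 76 = 68.25 kmol = 2ξ₁ + 1ξ₂.
Selectivity: 1ξ₁ / (1ξ₂) = 3.09 → ξ₁ = 3.09 ξ₂.
Substitute: (2·3.09 + 1) ξ₂ = 68.25 → ξ₂ = 9.505 kmol, ξ₁ = 29.37 kmol.
Outlet amounts (n = n₀ + Σ ν·ξ):
  R: 76 − 2(29.37) − 1(9.505) = 7.752
  P: 0 + 1(29.37) = 29.37
  U: 0 + 1(9.505) = 9.505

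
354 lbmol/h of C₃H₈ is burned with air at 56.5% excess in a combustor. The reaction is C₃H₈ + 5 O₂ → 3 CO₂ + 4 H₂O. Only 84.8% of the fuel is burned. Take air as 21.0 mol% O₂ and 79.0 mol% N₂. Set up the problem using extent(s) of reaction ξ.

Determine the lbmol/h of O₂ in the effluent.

Stoichiometric O₂ = 5 × 354 = 1770 lbmol/h; O₂ fed = 1770 × 1.565 = 2770 lbmol/h.
N₂ fed = 2770 × 79/21 = 10420 lbmol/h.
Fuel reacted = 0.848 × 354 → ξ = 300.2 lbmol/h.
Outlet (n = n₀ + ν ξ):
  C₃H₈: 354 − 1(300.2) = 53.81
  O₂: 2770 − 5(300.2) = 1269
  N₂: 10420 (inert)
  CO₂: 0 + 3(300.2) = 900.6
  H₂O: 0 + 4(300.2) = 1201

1270 lbmol/h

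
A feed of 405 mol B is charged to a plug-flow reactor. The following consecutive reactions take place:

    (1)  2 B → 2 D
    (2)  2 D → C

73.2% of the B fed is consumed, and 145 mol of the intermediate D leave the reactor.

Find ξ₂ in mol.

ξ₂ = 75.7 mol

Conversion of B: B consumed = 2ξ₁ = 0.732 × 405 → ξ₁ = 148.2 mol.
D balance: n_D = 0 + 2ξ₁ − 2ξ₂ = 145 → ξ₂ = (2·148.2 − 145)/2 = 75.73 mol.
Outlet amounts (n = n₀ + Σ ν·ξ):
  B: 405 − 2(148.2) = 108.5
  D: 0 + 2(148.2) − 2(75.73) = 145
  C: 0 + 1(75.73) = 75.73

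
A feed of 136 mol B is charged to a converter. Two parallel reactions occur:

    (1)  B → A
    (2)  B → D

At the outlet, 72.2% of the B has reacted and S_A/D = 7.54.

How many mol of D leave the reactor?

Conversion of B: B consumed = 0.722 × 136 = 98.19 mol = 1ξ₁ + 1ξ₂.
Selectivity: 1ξ₁ / (1ξ₂) = 7.54 → ξ₁ = 7.54 ξ₂.
Substitute: (1·7.54 + 1) ξ₂ = 98.19 → ξ₂ = 11.5 mol, ξ₁ = 86.69 mol.
Outlet amounts (n = n₀ + Σ ν·ξ):
  B: 136 − 1(86.69) − 1(11.5) = 37.81
  A: 0 + 1(86.69) = 86.69
  D: 0 + 1(11.5) = 11.5

11.5 mol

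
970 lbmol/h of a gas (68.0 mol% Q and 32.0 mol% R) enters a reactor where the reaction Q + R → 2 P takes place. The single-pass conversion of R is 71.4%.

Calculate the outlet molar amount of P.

443 lbmol/h

R reacted = 0.714 × 310.4 = 221.6 lbmol/h; ν_R = −1, so ξ = 221.6/1 = 221.6 lbmol/h.
Outlet amounts (n = n₀ + ν ξ):
  Q: 659.6 − 1(221.6) = 438
  R: 310.4 − 1(221.6) = 88.77
  P: 0 + 2(221.6) = 443.3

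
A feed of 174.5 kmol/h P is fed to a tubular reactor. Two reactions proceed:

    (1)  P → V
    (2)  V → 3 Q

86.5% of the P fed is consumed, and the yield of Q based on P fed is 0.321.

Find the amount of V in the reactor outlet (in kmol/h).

132 kmol/h

Conversion of P: P consumed = 1ξ₁ = 0.865 × 174.5 → ξ₁ = 150.9 kmol/h.
Yield of Q: 3ξ₂ / 174.5 = 0.321 → ξ₂ = 18.67 kmol/h.
Outlet amounts (n = n₀ + Σ ν·ξ):
  P: 174.5 − 1(150.9) = 23.56
  V: 0 + 1(150.9) − 1(18.67) = 132.3
  Q: 0 + 3(18.67) = 56.01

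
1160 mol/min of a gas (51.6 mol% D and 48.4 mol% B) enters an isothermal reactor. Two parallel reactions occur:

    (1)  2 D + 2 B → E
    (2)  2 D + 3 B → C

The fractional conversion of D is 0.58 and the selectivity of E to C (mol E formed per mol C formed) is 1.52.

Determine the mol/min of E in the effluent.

Conversion of D: D consumed = 0.58 × 598.6 = 347.2 mol/min = 2ξ₁ + 2ξ₂.
Selectivity: 1ξ₁ / (1ξ₂) = 1.52 → ξ₁ = 1.52 ξ₂.
Substitute: (2·1.52 + 2) ξ₂ = 347.2 → ξ₂ = 68.88 mol/min, ξ₁ = 104.7 mol/min.
Outlet amounts (n = n₀ + Σ ν·ξ):
  D: 598.6 − 2(104.7) − 2(68.88) = 251.4
  B: 561.4 − 2(104.7) − 3(68.88) = 145.4
  E: 0 + 1(104.7) = 104.7
  C: 0 + 1(68.88) = 68.88

105 mol/min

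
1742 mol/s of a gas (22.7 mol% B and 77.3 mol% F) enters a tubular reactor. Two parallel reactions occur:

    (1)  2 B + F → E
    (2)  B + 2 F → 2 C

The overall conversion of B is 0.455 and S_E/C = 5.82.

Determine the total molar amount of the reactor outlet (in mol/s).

1560 mol/s

Conversion of B: B consumed = 0.455 × 395.4 = 179.9 mol/s = 2ξ₁ + 1ξ₂.
Selectivity: 1ξ₁ / (2ξ₂) = 5.82 → ξ₁ = 11.64 ξ₂.
Substitute: (2·11.64 + 1) ξ₂ = 179.9 → ξ₂ = 7.41 mol/s, ξ₁ = 86.26 mol/s.
Outlet amounts (n = n₀ + Σ ν·ξ):
  B: 395.4 − 2(86.26) − 1(7.41) = 215.5
  F: 1347 − 1(86.26) − 2(7.41) = 1245
  E: 0 + 1(86.26) = 86.26
  C: 0 + 2(7.41) = 14.82
Total out = 215.5 + 1245 + 86.26 + 14.82 = 1562 mol/s.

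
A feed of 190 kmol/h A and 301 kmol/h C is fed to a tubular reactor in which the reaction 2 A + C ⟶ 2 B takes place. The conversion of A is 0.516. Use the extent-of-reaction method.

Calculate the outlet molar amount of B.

98 kmol/h

A reacted = 0.516 × 190 = 98.04 kmol/h; ν_A = −2, so ξ = 98.04/2 = 49.02 kmol/h.
Outlet amounts (n = n₀ + ν ξ):
  A: 190 − 2(49.02) = 91.96
  C: 301 − 1(49.02) = 252
  B: 0 + 2(49.02) = 98.04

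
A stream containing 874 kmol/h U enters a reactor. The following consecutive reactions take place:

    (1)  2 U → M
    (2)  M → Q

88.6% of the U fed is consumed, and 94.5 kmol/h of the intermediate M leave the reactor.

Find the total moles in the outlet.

487 kmol/h

Conversion of U: U consumed = 2ξ₁ = 0.886 × 874 → ξ₁ = 387.2 kmol/h.
M balance: n_M = 0 + 1ξ₁ − 1ξ₂ = 94.5 → ξ₂ = (1·387.2 − 94.5)/1 = 292.7 kmol/h.
Outlet amounts (n = n₀ + Σ ν·ξ):
  U: 874 − 2(387.2) = 99.64
  M: 0 + 1(387.2) − 1(292.7) = 94.5
  Q: 0 + 1(292.7) = 292.7
Total out = 99.64 + 94.5 + 292.7 = 486.8 kmol/h.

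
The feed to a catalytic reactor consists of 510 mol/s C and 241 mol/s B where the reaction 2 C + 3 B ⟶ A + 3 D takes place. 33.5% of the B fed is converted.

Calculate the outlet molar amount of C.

456 mol/s

B reacted = 0.335 × 241 = 80.73 mol/s; ν_B = −3, so ξ = 80.73/3 = 26.91 mol/s.
Outlet amounts (n = n₀ + ν ξ):
  C: 510 − 2(26.91) = 456.2
  B: 241 − 3(26.91) = 160.3
  A: 0 + 1(26.91) = 26.91
  D: 0 + 3(26.91) = 80.73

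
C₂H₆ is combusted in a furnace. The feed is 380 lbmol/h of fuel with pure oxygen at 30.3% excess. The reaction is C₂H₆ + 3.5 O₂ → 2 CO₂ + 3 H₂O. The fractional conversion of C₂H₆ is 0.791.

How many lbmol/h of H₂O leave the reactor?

Stoichiometric O₂ = 3.5 × 380 = 1330 lbmol/h; O₂ fed = 1330 × 1.303 = 1733 lbmol/h.
Fuel reacted = 0.791 × 380 → ξ = 300.6 lbmol/h.
Outlet (n = n₀ + ν ξ):
  C₂H₆: 380 − 1(300.6) = 79.42
  O₂: 1733 − 3.5(300.6) = 681
  CO₂: 0 + 2(300.6) = 601.2
  H₂O: 0 + 3(300.6) = 901.7

902 lbmol/h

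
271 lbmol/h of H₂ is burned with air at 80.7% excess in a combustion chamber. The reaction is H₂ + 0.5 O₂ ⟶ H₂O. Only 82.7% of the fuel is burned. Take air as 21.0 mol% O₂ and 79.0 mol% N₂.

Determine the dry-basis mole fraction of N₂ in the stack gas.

Stoichiometric O₂ = 0.5 × 271 = 135.5 lbmol/h; O₂ fed = 135.5 × 1.807 = 244.8 lbmol/h.
N₂ fed = 244.8 × 79/21 = 921.1 lbmol/h.
Fuel reacted = 0.827 × 271 → ξ = 224.1 lbmol/h.
Outlet (n = n₀ + ν ξ):
  H₂: 271 − 1(224.1) = 46.88
  O₂: 244.8 − 0.5(224.1) = 132.8
  N₂: 921.1 (inert)
  H₂O: 0 + 1(224.1) = 224.1
Dry total = 1101 lbmol/h; y_N₂ (dry) = 921.1 / 1101 = 0.8368.

0.837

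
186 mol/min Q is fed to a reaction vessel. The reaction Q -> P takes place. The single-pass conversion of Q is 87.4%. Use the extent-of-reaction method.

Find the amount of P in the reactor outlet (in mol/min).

Q reacted = 0.874 × 186 = 162.6 mol/min; ν_Q = −1, so ξ = 162.6/1 = 162.6 mol/min.
Outlet amounts (n = n₀ + ν ξ):
  Q: 186 − 1(162.6) = 23.44
  P: 0 + 1(162.6) = 162.6

163 mol/min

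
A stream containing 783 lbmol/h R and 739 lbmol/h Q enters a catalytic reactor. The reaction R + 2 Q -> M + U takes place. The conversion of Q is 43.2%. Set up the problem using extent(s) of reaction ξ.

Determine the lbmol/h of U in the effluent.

160 lbmol/h

Q reacted = 0.432 × 739 = 319.2 lbmol/h; ν_Q = −2, so ξ = 319.2/2 = 159.6 lbmol/h.
Outlet amounts (n = n₀ + ν ξ):
  R: 783 − 1(159.6) = 623.4
  Q: 739 − 2(159.6) = 419.8
  M: 0 + 1(159.6) = 159.6
  U: 0 + 1(159.6) = 159.6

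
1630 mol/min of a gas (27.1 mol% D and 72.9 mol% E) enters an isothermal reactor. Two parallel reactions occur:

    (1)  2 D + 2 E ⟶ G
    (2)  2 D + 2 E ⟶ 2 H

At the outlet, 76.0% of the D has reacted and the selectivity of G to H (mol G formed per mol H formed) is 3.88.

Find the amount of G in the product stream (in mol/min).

149 mol/min

Conversion of D: D consumed = 0.76 × 441.7 = 335.7 mol/min = 2ξ₁ + 2ξ₂.
Selectivity: 1ξ₁ / (2ξ₂) = 3.88 → ξ₁ = 7.76 ξ₂.
Substitute: (2·7.76 + 2) ξ₂ = 335.7 → ξ₂ = 19.16 mol/min, ξ₁ = 148.7 mol/min.
Outlet amounts (n = n₀ + Σ ν·ξ):
  D: 441.7 − 2(148.7) − 2(19.16) = 106
  E: 1188 − 2(148.7) − 2(19.16) = 852.6
  G: 0 + 1(148.7) = 148.7
  H: 0 + 2(19.16) = 38.32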